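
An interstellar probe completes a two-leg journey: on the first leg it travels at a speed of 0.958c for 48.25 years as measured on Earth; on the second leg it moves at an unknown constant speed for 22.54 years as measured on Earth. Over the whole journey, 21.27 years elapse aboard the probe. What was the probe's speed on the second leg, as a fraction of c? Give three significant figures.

β = 0.944

Leg 1: γ = 1/√(1 − 0.958²) = 1/√0.08224 = 3.487; τ_1 = 48.25/3.487 = 13.84 years.
Leg 2: speed unknown; τ_2 = 22.54/γ_2.
Total proper time: 13.84 + τ_2 = 21.27, so τ_2 = 21.27 − 13.84 = 7.433 years.
γ_2 = 22.54/7.433 = 3.032; β = √(1 − 1/γ²) = √0.8912.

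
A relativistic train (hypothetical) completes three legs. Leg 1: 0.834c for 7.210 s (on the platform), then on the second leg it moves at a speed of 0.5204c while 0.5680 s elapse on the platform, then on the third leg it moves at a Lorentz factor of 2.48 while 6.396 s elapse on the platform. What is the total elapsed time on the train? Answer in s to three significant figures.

Leg 1: γ = 1/√(1 − 0.834²) = 1/√0.3044 = 1.812; τ_1 = 7.210/1.812 = 3.978 s.
Leg 2: γ = 1/√(1 − 0.5204²) = 1/√0.7292 = 1.171; τ_2 = 0.5680/1.171 = 0.4850 s.
Leg 3: γ = 2.48; τ_3 = 6.396/2.480 = 2.579 s.
Total: 3.978 + 0.4850 + 2.579 s.

τ = 7.04 s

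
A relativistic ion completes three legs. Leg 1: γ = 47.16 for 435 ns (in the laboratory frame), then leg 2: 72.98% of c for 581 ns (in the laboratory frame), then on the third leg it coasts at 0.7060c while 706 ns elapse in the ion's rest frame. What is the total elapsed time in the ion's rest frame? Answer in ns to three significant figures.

τ = 1110 ns

Leg 1: γ = 47.16; τ_1 = 435/47.16 = 9.224 ns.
Leg 2: β = 0.7298; γ = 1/√(1 − 0.7298²) = 1/√0.4674 = 1.463; τ_2 = 581/1.463 = 397.2 ns.
Leg 3: 706 ns is already measured in the ion's rest frame.
Total: 9.224 + 397.2 + 706.0 ns.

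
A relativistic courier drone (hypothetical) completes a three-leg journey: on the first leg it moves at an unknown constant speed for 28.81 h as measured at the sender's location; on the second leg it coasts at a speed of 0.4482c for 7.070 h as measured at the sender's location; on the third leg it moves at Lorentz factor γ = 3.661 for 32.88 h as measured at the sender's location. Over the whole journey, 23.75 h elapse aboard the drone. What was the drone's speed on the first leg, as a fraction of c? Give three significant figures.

Leg 1: speed unknown; τ_1 = 28.81/γ_1.
Leg 2: γ = 1/√(1 − 0.4482²) = 1/√0.7991 = 1.119; τ_2 = 7.070/1.119 = 6.320 h.
Leg 3: γ = 3.661; τ_3 = 32.88/3.661 = 8.981 h.
Total proper time: τ_1 + 6.320 + 8.981 = 23.75, so τ_1 = 23.75 − 15.30 = 8.449 h.
γ_1 = 28.81/8.449 = 3.410; β = √(1 − 1/γ²) = √0.9140.

β = 0.956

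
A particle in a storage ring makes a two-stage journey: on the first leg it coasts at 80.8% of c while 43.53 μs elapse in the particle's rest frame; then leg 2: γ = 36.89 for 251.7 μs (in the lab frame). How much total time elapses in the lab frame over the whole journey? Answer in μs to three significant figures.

Leg 1: β = 0.808; γ = 1/√(1 − 0.808²) = 1/√0.3471 = 1.697; Δt_1 = 1.697 × 43.53 = 73.88 μs.
Leg 2: 251.7 μs is already measured in the lab frame.
Total: 73.88 + 251.7 μs.

Δt = 326 μs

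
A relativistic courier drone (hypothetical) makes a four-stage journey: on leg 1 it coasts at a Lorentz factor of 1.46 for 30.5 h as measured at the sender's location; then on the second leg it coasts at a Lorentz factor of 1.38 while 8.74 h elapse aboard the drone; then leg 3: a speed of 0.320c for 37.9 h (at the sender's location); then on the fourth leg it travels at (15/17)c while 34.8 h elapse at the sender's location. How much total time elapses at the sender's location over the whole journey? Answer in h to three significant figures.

Leg 1: 30.5 h is already measured at the sender's location.
Leg 2: γ = 1.38; Δt_2 = 1.380 × 8.74 = 12.06 h.
Leg 3: 37.9 h is already measured at the sender's location.
Leg 4: 34.8 h is already measured at the sender's location.
Total: 30.50 + 12.06 + 37.90 + 34.80 h.

Δt = 115 h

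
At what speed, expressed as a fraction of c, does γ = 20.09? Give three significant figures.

β = √(1 − 1/γ²) = √(1 − 1/20.09²) = √(1 − 0.002478) = √0.9975

β = 0.999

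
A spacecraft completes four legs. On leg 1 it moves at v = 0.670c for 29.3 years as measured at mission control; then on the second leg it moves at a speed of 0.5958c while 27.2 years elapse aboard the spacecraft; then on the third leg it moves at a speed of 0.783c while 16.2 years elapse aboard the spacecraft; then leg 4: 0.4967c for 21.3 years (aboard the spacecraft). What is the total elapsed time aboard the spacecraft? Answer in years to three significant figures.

τ = 86.5 years

Leg 1: γ = 1/√(1 − 0.670²) = 1/√0.5511 = 1.347; τ_1 = 29.3/1.347 = 21.75 years.
Leg 2: 27.2 years is already measured aboard the spacecraft.
Leg 3: 16.2 years is already measured aboard the spacecraft.
Leg 4: 21.3 years is already measured aboard the spacecraft.
Total: 21.75 + 27.20 + 16.20 + 21.30 years.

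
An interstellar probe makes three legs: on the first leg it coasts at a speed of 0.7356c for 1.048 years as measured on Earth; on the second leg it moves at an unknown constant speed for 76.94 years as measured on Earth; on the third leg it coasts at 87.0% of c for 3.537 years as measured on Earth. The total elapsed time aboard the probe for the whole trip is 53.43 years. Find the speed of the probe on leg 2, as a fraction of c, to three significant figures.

β = 0.749

Leg 1: γ = 1/√(1 − 0.7356²) = 1/√0.4589 = 1.476; τ_1 = 1.048/1.476 = 0.7099 years.
Leg 2: speed unknown; τ_2 = 76.94/γ_2.
Leg 3: β = 0.870; γ = 1/√(1 − 0.870²) = 1/√0.2431 = 2.028; τ_3 = 3.537/2.028 = 1.744 years.
Total proper time: 0.7099 + τ_2 + 1.744 = 53.43, so τ_2 = 53.43 − 2.454 = 50.98 years.
γ_2 = 76.94/50.98 = 1.509; β = √(1 − 1/γ²) = √0.5610.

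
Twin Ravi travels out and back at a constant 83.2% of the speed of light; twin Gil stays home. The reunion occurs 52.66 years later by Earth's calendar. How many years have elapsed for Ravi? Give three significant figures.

τ = 29.2 years

β = 0.832; γ = 1/√(1 − 0.832²) = 1/√0.3078 = 1.803
Ravi's clock measures proper time along the trip: τ = Δt/γ = 52.66/1.803 years.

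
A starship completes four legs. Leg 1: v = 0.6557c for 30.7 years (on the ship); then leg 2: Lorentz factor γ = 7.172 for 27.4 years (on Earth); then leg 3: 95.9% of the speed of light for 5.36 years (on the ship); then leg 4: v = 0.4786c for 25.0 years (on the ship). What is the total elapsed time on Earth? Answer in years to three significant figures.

Δt = 115 years

Leg 1: γ = 1/√(1 − 0.6557²) = 1/√0.5701 = 1.324; Δt_1 = 1.324 × 30.7 = 40.66 years.
Leg 2: 27.4 years is already measured on Earth.
Leg 3: β = 0.959; γ = 1/√(1 − 0.959²) = 1/√0.08032 = 3.529; Δt_3 = 3.529 × 5.36 = 18.91 years.
Leg 4: γ = 1/√(1 − 0.4786²) = 1/√0.7709 = 1.139; Δt_4 = 1.139 × 25.0 = 28.47 years.
Total: 40.66 + 27.40 + 18.91 + 28.47 years.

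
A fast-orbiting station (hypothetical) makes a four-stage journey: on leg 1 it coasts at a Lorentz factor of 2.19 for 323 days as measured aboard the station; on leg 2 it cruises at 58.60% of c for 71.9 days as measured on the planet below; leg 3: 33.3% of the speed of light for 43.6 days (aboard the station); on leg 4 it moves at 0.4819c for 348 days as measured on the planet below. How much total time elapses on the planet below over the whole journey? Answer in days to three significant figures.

Δt = 1170 days

Leg 1: γ = 2.19; Δt_1 = 2.190 × 323 = 707.4 days.
Leg 2: 71.9 days is already measured on the planet below.
Leg 3: β = 0.333; γ = 1/√(1 − 0.333²) = 1/√0.8891 = 1.061; Δt_3 = 1.061 × 43.6 = 46.24 days.
Leg 4: 348 days is already measured on the planet below.
Total: 707.4 + 71.90 + 46.24 + 348.0 days.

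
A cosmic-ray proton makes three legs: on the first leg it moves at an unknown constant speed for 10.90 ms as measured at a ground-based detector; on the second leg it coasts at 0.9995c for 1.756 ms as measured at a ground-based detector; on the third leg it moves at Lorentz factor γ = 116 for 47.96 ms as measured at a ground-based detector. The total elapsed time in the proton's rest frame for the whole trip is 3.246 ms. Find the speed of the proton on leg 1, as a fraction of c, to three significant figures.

Leg 1: speed unknown; τ_1 = 10.90/γ_1.
Leg 2: γ = 1/√(1 − 0.9995²) = 1/√9.997×10⁻⁴ = 31.63; τ_2 = 1.756/31.63 = 0.05552 ms.
Leg 3: γ = 116; τ_3 = 47.96/116.0 = 0.4134 ms.
Total proper time: τ_1 + 0.05552 + 0.4134 = 3.246, so τ_1 = 3.246 − 0.4690 = 2.777 ms.
γ_1 = 10.90/2.777 = 3.925; β = √(1 − 1/γ²) = √0.9351.

β = 0.967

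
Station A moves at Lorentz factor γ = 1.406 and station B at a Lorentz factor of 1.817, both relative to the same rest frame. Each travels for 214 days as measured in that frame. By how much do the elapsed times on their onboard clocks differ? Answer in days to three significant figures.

|τ_A − τ_B| = 34.4 days

A: γ = 1.406; τ_A = 214/1.406 = 152.2 days.
B: γ = 1.817; τ_B = 214/1.817 = 117.8 days.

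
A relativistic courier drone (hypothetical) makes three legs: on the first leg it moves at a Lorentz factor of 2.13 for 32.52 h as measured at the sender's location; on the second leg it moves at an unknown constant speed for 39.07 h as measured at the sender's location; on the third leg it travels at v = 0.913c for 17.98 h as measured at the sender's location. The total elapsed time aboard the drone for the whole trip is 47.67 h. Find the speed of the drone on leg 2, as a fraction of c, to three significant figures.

Leg 1: γ = 2.13; τ_1 = 32.52/2.130 = 15.27 h.
Leg 2: speed unknown; τ_2 = 39.07/γ_2.
Leg 3: γ = 1/√(1 − 0.913²) = 1/√0.1664 = 2.451; τ_3 = 17.98/2.451 = 7.335 h.
Total proper time: 15.27 + τ_2 + 7.335 = 47.67, so τ_2 = 47.67 − 22.60 = 25.07 h.
γ_2 = 39.07/25.07 = 1.559; β = √(1 − 1/γ²) = √0.5884.

β = 0.767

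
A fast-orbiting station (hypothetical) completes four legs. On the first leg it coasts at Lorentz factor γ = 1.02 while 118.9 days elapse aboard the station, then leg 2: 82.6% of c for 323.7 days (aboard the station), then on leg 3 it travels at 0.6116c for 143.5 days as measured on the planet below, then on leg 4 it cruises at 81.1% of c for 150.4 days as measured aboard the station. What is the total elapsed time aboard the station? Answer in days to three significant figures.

Leg 1: 118.9 days is already measured aboard the station.
Leg 2: 323.7 days is already measured aboard the station.
Leg 3: γ = 1/√(1 − 0.6116²) = 1/√0.6259 = 1.264; τ_3 = 143.5/1.264 = 113.5 days.
Leg 4: 150.4 days is already measured aboard the station.
Total: 118.9 + 323.7 + 113.5 + 150.4 days.

τ = 707 days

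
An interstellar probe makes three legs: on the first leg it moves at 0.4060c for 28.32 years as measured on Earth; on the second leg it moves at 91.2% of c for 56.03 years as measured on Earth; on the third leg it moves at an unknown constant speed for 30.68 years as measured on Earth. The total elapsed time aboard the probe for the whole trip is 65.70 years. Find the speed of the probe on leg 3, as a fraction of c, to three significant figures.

Leg 1: γ = 1/√(1 − 0.4060²) = 1/√0.8352 = 1.094; τ_1 = 28.32/1.094 = 25.88 years.
Leg 2: β = 0.912; γ = 1/√(1 − 0.912²) = 1/√0.1683 = 2.438; τ_2 = 56.03/2.438 = 22.98 years.
Leg 3: speed unknown; τ_3 = 30.68/γ_3.
Total proper time: 25.88 + 22.98 + τ_3 = 65.70, so τ_3 = 65.70 − 48.86 = 16.84 years.
γ_3 = 30.68/16.84 = 1.822; β = √(1 − 1/γ²) = √0.6989.

β = 0.836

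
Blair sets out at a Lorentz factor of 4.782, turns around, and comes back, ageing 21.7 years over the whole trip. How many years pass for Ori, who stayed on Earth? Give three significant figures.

Δt = 104 years

γ = 4.782
Earth-frame duration is the dilated interval: Δt = γτ = 4.782 × 21.7 years.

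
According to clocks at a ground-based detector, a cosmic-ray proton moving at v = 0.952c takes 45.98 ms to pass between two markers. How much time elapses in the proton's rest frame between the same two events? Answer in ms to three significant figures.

τ = 14.1 ms

γ = 1/√(1 − 0.952²) = 1/√0.09370 = 3.267
The interval measured at a ground-based detector is the dilated one; the clock in the proton's rest frame measures the proper time τ = Δt/γ = 45.98/3.267 ms.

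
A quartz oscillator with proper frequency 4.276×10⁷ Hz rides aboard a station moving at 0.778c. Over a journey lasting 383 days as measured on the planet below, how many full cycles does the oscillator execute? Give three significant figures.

γ = 1/√(1 − 0.778²) = 1/√0.3947 = 1.592
The oscillator's own cycle count is N = f × τ where τ is the proper time aboard the station. τ = Δt/γ = 383/1.592 = 240.6 days = 2.079×10⁷ s.
N = 4.276×10⁷ × 2.079×10⁷ = 8.890×10¹⁴.

N = 8.89×10¹⁴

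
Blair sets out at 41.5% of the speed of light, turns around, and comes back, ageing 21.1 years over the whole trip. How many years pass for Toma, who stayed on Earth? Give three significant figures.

β = 0.415; γ = 1/√(1 − 0.415²) = 1/√0.8278 = 1.099
Earth-frame duration is the dilated interval: Δt = γτ = 1.099 × 21.1 years.

Δt = 23.2 years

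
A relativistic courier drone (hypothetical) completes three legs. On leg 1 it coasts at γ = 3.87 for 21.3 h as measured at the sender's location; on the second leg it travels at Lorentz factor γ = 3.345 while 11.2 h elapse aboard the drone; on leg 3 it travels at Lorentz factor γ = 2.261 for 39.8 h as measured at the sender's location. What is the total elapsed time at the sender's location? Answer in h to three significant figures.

Δt = 98.6 h

Leg 1: 21.3 h is already measured at the sender's location.
Leg 2: γ = 3.345; Δt_2 = 3.345 × 11.2 = 37.46 h.
Leg 3: 39.8 h is already measured at the sender's location.
Total: 21.30 + 37.46 + 39.80 h.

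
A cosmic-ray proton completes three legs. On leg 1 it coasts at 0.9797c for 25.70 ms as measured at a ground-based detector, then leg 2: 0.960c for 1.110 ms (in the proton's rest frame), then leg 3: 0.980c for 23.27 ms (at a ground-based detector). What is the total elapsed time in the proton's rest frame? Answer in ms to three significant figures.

τ = 10.9 ms

Leg 1: γ = 1/√(1 − 0.9797²) = 1/√0.04019 = 4.988; τ_1 = 25.70/4.988 = 5.152 ms.
Leg 2: 1.110 ms is already measured in the proton's rest frame.
Leg 3: γ = 1/√(1 − 0.980²) = 1/√0.03960 = 5.025; τ_3 = 23.27/5.025 = 4.631 ms.
Total: 5.152 + 1.110 + 4.631 ms.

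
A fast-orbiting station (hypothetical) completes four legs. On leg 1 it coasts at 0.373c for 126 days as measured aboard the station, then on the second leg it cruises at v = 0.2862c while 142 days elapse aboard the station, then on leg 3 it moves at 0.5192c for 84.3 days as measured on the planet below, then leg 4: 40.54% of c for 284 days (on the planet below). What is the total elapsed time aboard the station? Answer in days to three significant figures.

τ = 600 days

Leg 1: 126 days is already measured aboard the station.
Leg 2: 142 days is already measured aboard the station.
Leg 3: γ = 1/√(1 − 0.5192²) = 1/√0.7304 = 1.170; τ_3 = 84.3/1.170 = 72.05 days.
Leg 4: β = 0.4054; γ = 1/√(1 − 0.4054²) = 1/√0.8357 = 1.094; τ_4 = 284/1.094 = 259.6 days.
Total: 126.0 + 142.0 + 72.05 + 259.6 days.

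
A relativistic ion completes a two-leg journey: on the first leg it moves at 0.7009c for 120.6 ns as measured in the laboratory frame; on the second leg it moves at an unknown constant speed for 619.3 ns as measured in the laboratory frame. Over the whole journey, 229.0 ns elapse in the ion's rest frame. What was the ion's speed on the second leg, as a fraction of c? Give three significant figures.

β = 0.973

Leg 1: γ = 1/√(1 − 0.7009²) = 1/√0.5087 = 1.402; τ_1 = 120.6/1.402 = 86.02 ns.
Leg 2: speed unknown; τ_2 = 619.3/γ_2.
Total proper time: 86.02 + τ_2 = 229.0, so τ_2 = 229.0 − 86.02 = 143.0 ns.
γ_2 = 619.3/143.0 = 4.331; β = √(1 − 1/γ²) = √0.9467.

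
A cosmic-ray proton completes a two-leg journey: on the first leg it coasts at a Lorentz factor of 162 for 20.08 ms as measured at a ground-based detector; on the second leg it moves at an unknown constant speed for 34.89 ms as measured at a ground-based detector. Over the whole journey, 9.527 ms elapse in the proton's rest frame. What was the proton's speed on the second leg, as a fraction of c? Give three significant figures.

β = 0.963

Leg 1: γ = 162; τ_1 = 20.08/162.0 = 0.1240 ms.
Leg 2: speed unknown; τ_2 = 34.89/γ_2.
Total proper time: 0.1240 + τ_2 = 9.527, so τ_2 = 9.527 − 0.1240 = 9.403 ms.
γ_2 = 34.89/9.403 = 3.710; β = √(1 − 1/γ²) = √0.9274.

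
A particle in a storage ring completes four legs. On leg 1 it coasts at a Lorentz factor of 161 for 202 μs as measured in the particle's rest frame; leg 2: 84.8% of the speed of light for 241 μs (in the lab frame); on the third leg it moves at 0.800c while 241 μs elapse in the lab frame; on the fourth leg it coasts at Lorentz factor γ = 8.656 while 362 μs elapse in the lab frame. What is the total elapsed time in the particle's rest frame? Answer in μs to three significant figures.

Leg 1: 202 μs is already measured in the particle's rest frame.
Leg 2: β = 0.848; γ = 1/√(1 − 0.848²) = 1/√0.2809 = 1.887; τ_2 = 241/1.887 = 127.7 μs.
Leg 3: γ = 1/√(1 − 0.800²) = 5/3 ≈ 1.667; τ_3 = 241/1.667 = 144.6 μs.
Leg 4: γ = 8.656; τ_4 = 362/8.656 = 41.82 μs.
Total: 202.0 + 127.7 + 144.6 + 41.82 μs.

τ = 516 μs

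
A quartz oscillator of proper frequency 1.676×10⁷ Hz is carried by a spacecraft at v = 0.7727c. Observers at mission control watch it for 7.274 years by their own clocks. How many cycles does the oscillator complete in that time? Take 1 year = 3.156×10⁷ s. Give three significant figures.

γ = 1/√(1 − 0.7727²) = 1/√0.4029 = 1.575
During 7.274 years of lab time, the oscillator's proper time advances by τ = Δt/γ = 7.274/1.575 = 4.617 years = 1.457×10⁸ s.
N = f × τ = 1.676×10⁷ × 1.457×10⁸ = 2.442×10¹⁵.

N = 2.44×10¹⁵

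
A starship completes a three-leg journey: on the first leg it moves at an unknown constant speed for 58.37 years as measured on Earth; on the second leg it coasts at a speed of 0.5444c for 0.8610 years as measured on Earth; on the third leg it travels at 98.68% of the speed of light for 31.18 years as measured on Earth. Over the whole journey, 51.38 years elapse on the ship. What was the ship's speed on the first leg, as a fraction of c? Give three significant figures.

β = 0.624

Leg 1: speed unknown; τ_1 = 58.37/γ_1.
Leg 2: γ = 1/√(1 − 0.5444²) = 1/√0.7036 = 1.192; τ_2 = 0.8610/1.192 = 0.7222 years.
Leg 3: β = 0.9868; γ = 1/√(1 − 0.9868²) = 1/√0.02623 = 6.175; τ_3 = 31.18/6.175 = 5.049 years.
Total proper time: τ_1 + 0.7222 + 5.049 = 51.38, so τ_1 = 51.38 − 5.772 = 45.61 years.
γ_1 = 58.37/45.61 = 1.280; β = √(1 − 1/γ²) = √0.3895.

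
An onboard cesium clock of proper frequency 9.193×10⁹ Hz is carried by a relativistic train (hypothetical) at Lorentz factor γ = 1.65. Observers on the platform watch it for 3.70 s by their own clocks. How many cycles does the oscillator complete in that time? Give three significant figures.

γ = 1.65
During 3.70 s of lab time, the oscillator's proper time advances by τ = Δt/γ = 3.70/1.650 = 2.242 s = 2.242×10⁰ s.
N = f × τ = 9.193×10⁹ × 2.242×10⁰ = 2.061×10¹⁰.

N = 2.06×10¹⁰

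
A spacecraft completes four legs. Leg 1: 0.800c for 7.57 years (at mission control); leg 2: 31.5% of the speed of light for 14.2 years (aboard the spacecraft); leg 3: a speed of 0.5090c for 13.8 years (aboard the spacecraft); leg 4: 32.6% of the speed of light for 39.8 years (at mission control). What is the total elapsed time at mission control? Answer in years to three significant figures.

Leg 1: 7.57 years is already measured at mission control.
Leg 2: β = 0.315; γ = 1/√(1 − 0.315²) = 1/√0.9008 = 1.054; Δt_2 = 1.054 × 14.2 = 14.96 years.
Leg 3: γ = 1/√(1 − 0.5090²) = 1/√0.7409 = 1.162; Δt_3 = 1.162 × 13.8 = 16.03 years.
Leg 4: 39.8 years is already measured at mission control.
Total: 7.570 + 14.96 + 16.03 + 39.80 years.

Δt = 78.4 years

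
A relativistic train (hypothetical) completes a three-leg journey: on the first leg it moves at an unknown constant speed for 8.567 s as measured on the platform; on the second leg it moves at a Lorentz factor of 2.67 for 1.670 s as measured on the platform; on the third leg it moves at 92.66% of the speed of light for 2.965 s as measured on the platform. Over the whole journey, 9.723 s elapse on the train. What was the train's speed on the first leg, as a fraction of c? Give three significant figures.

Leg 1: speed unknown; τ_1 = 8.567/γ_1.
Leg 2: γ = 2.67; τ_2 = 1.670/2.670 = 0.6255 s.
Leg 3: β = 0.9266; γ = 1/√(1 − 0.9266²) = 1/√0.1414 = 2.659; τ_3 = 2.965/2.659 = 1.115 s.
Total proper time: τ_1 + 0.6255 + 1.115 = 9.723, so τ_1 = 9.723 − 1.740 = 7.983 s.
γ_1 = 8.567/7.983 = 1.073; β = √(1 − 1/γ²) = √0.1318.

β = 0.363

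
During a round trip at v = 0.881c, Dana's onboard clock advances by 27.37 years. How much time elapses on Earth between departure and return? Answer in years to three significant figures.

γ = 1/√(1 − 0.881²) = 1/√0.2238 = 2.114
Earth-frame duration is the dilated interval: Δt = γτ = 2.114 × 27.37 years.

Δt = 57.9 years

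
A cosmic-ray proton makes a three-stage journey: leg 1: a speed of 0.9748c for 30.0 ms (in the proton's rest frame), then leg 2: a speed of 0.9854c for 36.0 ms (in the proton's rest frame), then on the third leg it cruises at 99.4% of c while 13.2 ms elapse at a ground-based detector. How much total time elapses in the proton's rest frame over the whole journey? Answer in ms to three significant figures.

Leg 1: 30.0 ms is already measured in the proton's rest frame.
Leg 2: 36.0 ms is already measured in the proton's rest frame.
Leg 3: β = 0.994; γ = 1/√(1 − 0.994²) = 1/√0.01196 = 9.142; τ_3 = 13.2/9.142 = 1.444 ms.
Total: 30.00 + 36.00 + 1.444 ms.

τ = 67.4 ms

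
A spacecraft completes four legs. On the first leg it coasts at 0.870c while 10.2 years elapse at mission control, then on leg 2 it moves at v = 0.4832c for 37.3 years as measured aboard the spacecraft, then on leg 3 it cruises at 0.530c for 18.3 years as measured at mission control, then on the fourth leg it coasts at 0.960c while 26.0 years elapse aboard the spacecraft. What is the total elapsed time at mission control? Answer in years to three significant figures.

Leg 1: 10.2 years is already measured at mission control.
Leg 2: γ = 1/√(1 − 0.4832²) = 1/√0.7665 = 1.142; Δt_2 = 1.142 × 37.3 = 42.60 years.
Leg 3: 18.3 years is already measured at mission control.
Leg 4: γ = 1/√(1 − 0.960²) = 25/7 ≈ 3.571; Δt_4 = 3.571 × 26.0 = 92.86 years.
Total: 10.20 + 42.60 + 18.30 + 92.86 years.

Δt = 164 years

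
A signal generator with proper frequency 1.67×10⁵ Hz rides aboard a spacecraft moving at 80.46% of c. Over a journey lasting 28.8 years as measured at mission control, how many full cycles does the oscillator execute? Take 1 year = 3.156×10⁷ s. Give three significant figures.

β = 0.8046; γ = 1/√(1 − 0.8046²) = 1/√0.3526 = 1.684
The oscillator's own cycle count is N = f × τ where τ is the proper time aboard the spacecraft. τ = Δt/γ = 28.8/1.684 = 17.10 years = 5.397×10⁸ s.
N = 1.67×10⁵ × 5.397×10⁸ = 9.014×10¹³.

N = 9.01×10¹³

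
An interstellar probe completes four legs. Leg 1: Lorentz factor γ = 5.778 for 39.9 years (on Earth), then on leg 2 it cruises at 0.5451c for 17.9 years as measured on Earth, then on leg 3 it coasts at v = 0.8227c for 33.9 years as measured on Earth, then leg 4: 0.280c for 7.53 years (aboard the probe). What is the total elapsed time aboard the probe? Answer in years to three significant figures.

τ = 48.7 years

Leg 1: γ = 5.778; τ_1 = 39.9/5.778 = 6.906 years.
Leg 2: γ = 1/√(1 − 0.5451²) = 1/√0.7029 = 1.193; τ_2 = 17.9/1.193 = 15.01 years.
Leg 3: γ = 1/√(1 − 0.8227²) = 1/√0.3232 = 1.759; τ_3 = 33.9/1.759 = 19.27 years.
Leg 4: 7.53 years is already measured aboard the probe.
Total: 6.906 + 15.01 + 19.27 + 7.530 years.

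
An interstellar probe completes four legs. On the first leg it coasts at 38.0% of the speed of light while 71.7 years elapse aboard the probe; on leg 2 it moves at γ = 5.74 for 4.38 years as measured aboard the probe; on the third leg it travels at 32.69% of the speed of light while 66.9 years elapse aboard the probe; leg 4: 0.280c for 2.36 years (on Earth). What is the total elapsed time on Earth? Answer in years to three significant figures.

Δt = 176 years

Leg 1: β = 0.380; γ = 1/√(1 − 0.380²) = 1/√0.8556 = 1.081; Δt_1 = 1.081 × 71.7 = 77.51 years.
Leg 2: γ = 5.74; Δt_2 = 5.740 × 4.38 = 25.14 years.
Leg 3: β = 0.3269; γ = 1/√(1 − 0.3269²) = 1/√0.8931 = 1.058; Δt_3 = 1.058 × 66.9 = 70.79 years.
Leg 4: 2.36 years is already measured on Earth.
Total: 77.51 + 25.14 + 70.79 + 2.360 years.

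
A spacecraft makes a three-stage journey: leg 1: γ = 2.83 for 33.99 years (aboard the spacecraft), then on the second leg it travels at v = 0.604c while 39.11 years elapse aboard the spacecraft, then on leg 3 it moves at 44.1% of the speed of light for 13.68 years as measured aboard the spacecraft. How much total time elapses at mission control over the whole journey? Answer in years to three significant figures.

Δt = 161 years

Leg 1: γ = 2.83; Δt_1 = 2.830 × 33.99 = 96.19 years.
Leg 2: γ = 1/√(1 − 0.604²) = 1/√0.6352 = 1.255; Δt_2 = 1.255 × 39.11 = 49.07 years.
Leg 3: β = 0.441; γ = 1/√(1 − 0.441²) = 1/√0.8055 = 1.114; Δt_3 = 1.114 × 13.68 = 15.24 years.
Total: 96.19 + 49.07 + 15.24 years.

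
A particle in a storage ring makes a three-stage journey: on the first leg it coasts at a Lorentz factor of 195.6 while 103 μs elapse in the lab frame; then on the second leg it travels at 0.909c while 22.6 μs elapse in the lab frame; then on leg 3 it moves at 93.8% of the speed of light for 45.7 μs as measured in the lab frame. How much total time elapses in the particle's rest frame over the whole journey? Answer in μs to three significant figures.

τ = 25.8 μs

Leg 1: γ = 195.6; τ_1 = 103/195.6 = 0.5266 μs.
Leg 2: γ = 1/√(1 − 0.909²) = 1/√0.1737 = 2.399; τ_2 = 22.6/2.399 = 9.420 μs.
Leg 3: β = 0.938; γ = 1/√(1 − 0.938²) = 1/√0.1202 = 2.885; τ_3 = 45.7/2.885 = 15.84 μs.
Total: 0.5266 + 9.420 + 15.84 μs.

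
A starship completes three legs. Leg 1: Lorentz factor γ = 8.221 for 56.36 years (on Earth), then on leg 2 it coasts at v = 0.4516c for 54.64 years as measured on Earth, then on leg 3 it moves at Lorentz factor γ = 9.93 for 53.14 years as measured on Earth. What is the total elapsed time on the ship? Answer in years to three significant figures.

τ = 61.0 years

Leg 1: γ = 8.221; τ_1 = 56.36/8.221 = 6.856 years.
Leg 2: γ = 1/√(1 − 0.4516²) = 1/√0.7961 = 1.121; τ_2 = 54.64/1.121 = 48.75 years.
Leg 3: γ = 9.93; τ_3 = 53.14/9.930 = 5.351 years.
Total: 6.856 + 48.75 + 5.351 years.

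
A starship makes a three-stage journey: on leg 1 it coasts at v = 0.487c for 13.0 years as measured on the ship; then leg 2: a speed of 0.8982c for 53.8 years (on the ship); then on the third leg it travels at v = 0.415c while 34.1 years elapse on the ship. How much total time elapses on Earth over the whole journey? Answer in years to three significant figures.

Δt = 175 years

Leg 1: γ = 1/√(1 − 0.487²) = 1/√0.7628 = 1.145; Δt_1 = 1.145 × 13.0 = 14.88 years.
Leg 2: γ = 1/√(1 − 0.8982²) = 1/√0.1932 = 2.275; Δt_2 = 2.275 × 53.8 = 122.4 years.
Leg 3: γ = 1/√(1 − 0.415²) = 1/√0.8278 = 1.099; Δt_3 = 1.099 × 34.1 = 37.48 years.
Total: 14.88 + 122.4 + 37.48 years.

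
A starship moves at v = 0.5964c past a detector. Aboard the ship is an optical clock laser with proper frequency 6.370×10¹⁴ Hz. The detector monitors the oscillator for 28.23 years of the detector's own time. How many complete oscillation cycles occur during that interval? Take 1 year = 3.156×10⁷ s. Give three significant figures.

γ = 1/√(1 − 0.5964²) = 1/√0.6443 = 1.246
During 28.23 years of lab time, the oscillator's proper time advances by τ = Δt/γ = 28.23/1.246 = 22.66 years = 7.151×10⁸ s.
N = f × τ = 6.370×10¹⁴ × 7.151×10⁸ = 4.555×10²³.

N = 4.56×10²³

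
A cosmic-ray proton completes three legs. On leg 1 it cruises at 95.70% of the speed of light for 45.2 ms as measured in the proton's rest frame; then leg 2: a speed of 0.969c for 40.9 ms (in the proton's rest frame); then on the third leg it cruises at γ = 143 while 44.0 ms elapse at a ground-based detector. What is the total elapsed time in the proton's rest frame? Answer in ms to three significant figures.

Leg 1: 45.2 ms is already measured in the proton's rest frame.
Leg 2: 40.9 ms is already measured in the proton's rest frame.
Leg 3: γ = 143; τ_3 = 44.0/143.0 = 0.3077 ms.
Total: 45.20 + 40.90 + 0.3077 ms.

τ = 86.4 ms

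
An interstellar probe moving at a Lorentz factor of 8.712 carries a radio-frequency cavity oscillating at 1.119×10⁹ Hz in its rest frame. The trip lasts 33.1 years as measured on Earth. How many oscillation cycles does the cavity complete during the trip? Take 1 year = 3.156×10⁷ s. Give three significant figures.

γ = 8.712
The oscillator's own cycle count is N = f × τ where τ is the proper time aboard the probe. τ = Δt/γ = 33.1/8.712 = 3.799 years = 1.199×10⁸ s.
N = 1.119×10⁹ × 1.199×10⁸ = 1.342×10¹⁷.

N = 1.34×10¹⁷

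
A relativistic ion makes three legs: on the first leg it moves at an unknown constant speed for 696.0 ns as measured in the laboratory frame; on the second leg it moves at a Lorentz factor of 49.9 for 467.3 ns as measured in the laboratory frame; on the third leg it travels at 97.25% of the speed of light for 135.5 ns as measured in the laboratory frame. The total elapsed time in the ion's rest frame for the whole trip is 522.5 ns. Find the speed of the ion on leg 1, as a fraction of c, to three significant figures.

Leg 1: speed unknown; τ_1 = 696.0/γ_1.
Leg 2: γ = 49.9; τ_2 = 467.3/49.90 = 9.365 ns.
Leg 3: β = 0.9725; γ = 1/√(1 − 0.9725²) = 1/√0.05424 = 4.294; τ_3 = 135.5/4.294 = 31.56 ns.
Total proper time: τ_1 + 9.365 + 31.56 = 522.5, so τ_1 = 522.5 − 40.92 = 481.6 ns.
γ_1 = 696.0/481.6 = 1.445; β = √(1 − 1/γ²) = √0.5212.

β = 0.722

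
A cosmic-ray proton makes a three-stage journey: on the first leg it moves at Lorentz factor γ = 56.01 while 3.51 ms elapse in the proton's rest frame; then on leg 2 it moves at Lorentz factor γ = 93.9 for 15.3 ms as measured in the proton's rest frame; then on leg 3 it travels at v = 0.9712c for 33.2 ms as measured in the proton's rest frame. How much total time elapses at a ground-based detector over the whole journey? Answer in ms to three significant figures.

Δt = 1770 ms

Leg 1: γ = 56.01; Δt_1 = 56.01 × 3.51 = 196.6 ms.
Leg 2: γ = 93.9; Δt_2 = 93.90 × 15.3 = 1437 ms.
Leg 3: γ = 1/√(1 − 0.9712²) = 1/√0.05677 = 4.197; Δt_3 = 4.197 × 33.2 = 139.3 ms.
Total: 196.6 + 1437 + 139.3 ms.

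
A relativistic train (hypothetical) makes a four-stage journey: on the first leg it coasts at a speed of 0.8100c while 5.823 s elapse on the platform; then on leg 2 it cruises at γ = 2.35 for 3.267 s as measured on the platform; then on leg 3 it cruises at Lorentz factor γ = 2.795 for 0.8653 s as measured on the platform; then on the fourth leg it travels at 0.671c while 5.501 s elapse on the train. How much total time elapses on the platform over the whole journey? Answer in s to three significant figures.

Δt = 17.4 s

Leg 1: 5.823 s is already measured on the platform.
Leg 2: 3.267 s is already measured on the platform.
Leg 3: 0.8653 s is already measured on the platform.
Leg 4: γ = 1/√(1 − 0.671²) = 1/√0.5498 = 1.349; Δt_4 = 1.349 × 5.501 = 7.419 s.
Total: 5.823 + 3.267 + 0.8653 + 7.419 s.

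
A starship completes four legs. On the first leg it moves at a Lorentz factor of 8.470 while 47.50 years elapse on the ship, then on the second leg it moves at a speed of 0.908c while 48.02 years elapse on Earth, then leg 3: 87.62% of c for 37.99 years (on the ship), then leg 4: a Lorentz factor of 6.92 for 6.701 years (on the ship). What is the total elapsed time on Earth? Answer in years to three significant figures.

Δt = 576 years

Leg 1: γ = 8.470; Δt_1 = 8.470 × 47.50 = 402.3 years.
Leg 2: 48.02 years is already measured on Earth.
Leg 3: β = 0.8762; γ = 1/√(1 − 0.8762²) = 1/√0.2323 = 2.075; Δt_3 = 2.075 × 37.99 = 78.83 years.
Leg 4: γ = 6.92; Δt_4 = 6.920 × 6.701 = 46.37 years.
Total: 402.3 + 48.02 + 78.83 + 46.37 years.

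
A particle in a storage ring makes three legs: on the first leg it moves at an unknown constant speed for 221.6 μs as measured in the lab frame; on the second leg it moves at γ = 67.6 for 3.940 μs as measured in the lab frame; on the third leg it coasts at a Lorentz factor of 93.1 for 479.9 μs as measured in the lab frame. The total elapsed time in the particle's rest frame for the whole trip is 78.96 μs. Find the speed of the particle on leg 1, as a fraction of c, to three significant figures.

β = 0.943

Leg 1: speed unknown; τ_1 = 221.6/γ_1.
Leg 2: γ = 67.6; τ_2 = 3.940/67.60 = 0.05828 μs.
Leg 3: γ = 93.1; τ_3 = 479.9/93.10 = 5.155 μs.
Total proper time: τ_1 + 0.05828 + 5.155 = 78.96, so τ_1 = 78.96 − 5.213 = 73.75 μs.
γ_1 = 221.6/73.75 = 3.005; β = √(1 − 1/γ²) = √0.8892.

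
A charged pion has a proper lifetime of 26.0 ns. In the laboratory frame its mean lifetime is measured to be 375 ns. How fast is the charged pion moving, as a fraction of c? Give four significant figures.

γ = Δt/τ₀ = 375/26.0 = 14.42
β = √(1 − 1/γ²) = √(1 − 0.004807) = √0.9952

β = 0.9976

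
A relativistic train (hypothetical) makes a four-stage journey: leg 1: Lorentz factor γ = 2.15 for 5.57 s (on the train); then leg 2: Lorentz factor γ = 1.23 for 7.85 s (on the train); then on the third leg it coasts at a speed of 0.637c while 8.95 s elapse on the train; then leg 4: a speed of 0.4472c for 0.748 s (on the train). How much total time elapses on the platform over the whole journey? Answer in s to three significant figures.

Δt = 34.1 s

Leg 1: γ = 2.15; Δt_1 = 2.150 × 5.57 = 11.98 s.
Leg 2: γ = 1.23; Δt_2 = 1.230 × 7.85 = 9.655 s.
Leg 3: γ = 1/√(1 − 0.637²) = 1/√0.5942 = 1.297; Δt_3 = 1.297 × 8.95 = 11.61 s.
Leg 4: γ = 1/√(1 − 0.4472²) = 1/√0.8000 = 1.118; Δt_4 = 1.118 × 0.748 = 0.8363 s.
Total: 11.98 + 9.655 + 11.61 + 0.8363 s.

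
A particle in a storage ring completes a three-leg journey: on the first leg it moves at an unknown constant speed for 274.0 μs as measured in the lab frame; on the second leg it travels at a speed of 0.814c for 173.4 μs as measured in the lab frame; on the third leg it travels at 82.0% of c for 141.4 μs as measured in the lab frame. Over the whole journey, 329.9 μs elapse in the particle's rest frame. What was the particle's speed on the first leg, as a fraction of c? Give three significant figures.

Leg 1: speed unknown; τ_1 = 274.0/γ_1.
Leg 2: γ = 1/√(1 − 0.814²) = 1/√0.3374 = 1.722; τ_2 = 173.4/1.722 = 100.7 μs.
Leg 3: β = 0.820; γ = 1/√(1 − 0.820²) = 1/√0.3276 = 1.747; τ_3 = 141.4/1.747 = 80.93 μs.
Total proper time: τ_1 + 100.7 + 80.93 = 329.9, so τ_1 = 329.9 − 181.7 = 148.2 μs.
γ_1 = 274.0/148.2 = 1.848; β = √(1 − 1/γ²) = √0.7073.

β = 0.841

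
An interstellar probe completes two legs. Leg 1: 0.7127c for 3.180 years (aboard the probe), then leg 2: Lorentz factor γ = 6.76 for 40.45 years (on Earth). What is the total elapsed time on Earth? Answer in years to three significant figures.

Leg 1: γ = 1/√(1 − 0.7127²) = 1/√0.4921 = 1.426; Δt_1 = 1.426 × 3.180 = 4.533 years.
Leg 2: 40.45 years is already measured on Earth.
Total: 4.533 + 40.45 years.

Δt = 45.0 years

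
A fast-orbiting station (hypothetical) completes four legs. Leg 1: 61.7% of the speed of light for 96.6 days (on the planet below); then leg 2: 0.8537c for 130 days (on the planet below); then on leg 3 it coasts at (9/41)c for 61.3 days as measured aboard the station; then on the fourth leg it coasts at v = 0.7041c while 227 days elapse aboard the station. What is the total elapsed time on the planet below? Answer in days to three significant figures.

Δt = 609 days

Leg 1: 96.6 days is already measured on the planet below.
Leg 2: 130 days is already measured on the planet below.
Leg 3: γ = 1/√(1 − (9/41)²) = 41/40 = 1.025; Δt_3 = 1.025 × 61.3 = 62.83 days.
Leg 4: γ = 1/√(1 − 0.7041²) = 1/√0.5042 = 1.408; Δt_4 = 1.408 × 227 = 319.7 days.
Total: 96.60 + 130.0 + 62.83 + 319.7 days.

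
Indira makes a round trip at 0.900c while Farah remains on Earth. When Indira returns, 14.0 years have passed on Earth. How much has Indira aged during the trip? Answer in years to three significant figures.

τ = 6.10 years

γ = 1/√(1 − 0.900²) = 1/√0.1900 = 2.294
Indira's clock measures proper time along the trip: τ = Δt/γ = 14.0/2.294 years.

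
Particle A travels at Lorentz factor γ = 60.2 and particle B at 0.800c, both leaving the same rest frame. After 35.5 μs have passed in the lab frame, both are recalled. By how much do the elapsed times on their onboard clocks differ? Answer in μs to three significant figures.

|τ_A − τ_B| = 20.7 μs

A: γ = 60.2; τ_A = 35.5/60.20 = 0.5897 μs.
B: γ = 1/√(1 − 0.800²) = 5/3 ≈ 1.667; τ_B = 35.5/1.667 = 21.30 μs.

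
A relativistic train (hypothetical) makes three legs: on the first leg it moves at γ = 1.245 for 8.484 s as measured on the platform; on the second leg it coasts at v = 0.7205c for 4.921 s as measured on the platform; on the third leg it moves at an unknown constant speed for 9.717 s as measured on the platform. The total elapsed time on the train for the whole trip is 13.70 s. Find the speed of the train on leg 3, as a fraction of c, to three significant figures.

Leg 1: γ = 1.245; τ_1 = 8.484/1.245 = 6.814 s.
Leg 2: γ = 1/√(1 − 0.7205²) = 1/√0.4809 = 1.442; τ_2 = 4.921/1.442 = 3.412 s.
Leg 3: speed unknown; τ_3 = 9.717/γ_3.
Total proper time: 6.814 + 3.412 + τ_3 = 13.70, so τ_3 = 13.70 − 10.23 = 3.473 s.
γ_3 = 9.717/3.473 = 2.798; β = √(1 − 1/γ²) = √0.8723.

β = 0.934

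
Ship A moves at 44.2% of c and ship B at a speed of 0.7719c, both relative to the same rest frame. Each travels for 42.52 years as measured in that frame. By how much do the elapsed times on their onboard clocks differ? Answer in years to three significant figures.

|τ_A − τ_B| = 11.1 years

A: β = 0.442; γ = 1/√(1 − 0.442²) = 1/√0.8046 = 1.115; τ_A = 42.52/1.115 = 38.14 years.
B: γ = 1/√(1 − 0.7719²) = 1/√0.4042 = 1.573; τ_B = 42.52/1.573 = 27.03 years.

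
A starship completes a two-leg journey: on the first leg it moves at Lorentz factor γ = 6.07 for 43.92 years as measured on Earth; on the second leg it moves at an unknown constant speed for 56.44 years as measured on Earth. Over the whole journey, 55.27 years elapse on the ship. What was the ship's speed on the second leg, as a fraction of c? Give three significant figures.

Leg 1: γ = 6.07; τ_1 = 43.92/6.070 = 7.236 years.
Leg 2: speed unknown; τ_2 = 56.44/γ_2.
Total proper time: 7.236 + τ_2 = 55.27, so τ_2 = 55.27 − 7.236 = 48.03 years.
γ_2 = 56.44/48.03 = 1.175; β = √(1 − 1/γ²) = √0.2757.

β = 0.525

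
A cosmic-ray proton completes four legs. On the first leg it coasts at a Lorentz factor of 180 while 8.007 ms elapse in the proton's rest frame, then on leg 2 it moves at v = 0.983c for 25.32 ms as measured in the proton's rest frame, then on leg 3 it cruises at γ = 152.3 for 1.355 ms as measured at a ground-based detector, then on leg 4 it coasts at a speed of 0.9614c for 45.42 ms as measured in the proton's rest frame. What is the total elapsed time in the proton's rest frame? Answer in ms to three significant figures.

Leg 1: 8.007 ms is already measured in the proton's rest frame.
Leg 2: 25.32 ms is already measured in the proton's rest frame.
Leg 3: γ = 152.3; τ_3 = 1.355/152.3 = 0.008897 ms.
Leg 4: 45.42 ms is already measured in the proton's rest frame.
Total: 8.007 + 25.32 + 0.008897 + 45.42 ms.

τ = 78.8 ms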